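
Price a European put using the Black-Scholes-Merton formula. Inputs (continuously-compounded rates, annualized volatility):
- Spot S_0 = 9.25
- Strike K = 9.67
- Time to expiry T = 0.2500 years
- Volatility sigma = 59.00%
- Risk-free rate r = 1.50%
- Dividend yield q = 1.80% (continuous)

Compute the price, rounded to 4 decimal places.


Answer: Price = 1.3302

Derivation:
d1 = (ln(S/K) + (r - q + 0.5*sigma^2) * T) / (sigma * sqrt(T)) = -0.00556698
d2 = d1 - sigma * sqrt(T) = -0.30056698
exp(-rT) = 0.99625702; exp(-qT) = 0.99551011
P = K * exp(-rT) * N(-d2) - S_0 * exp(-qT) * N(-d1)
N(-d1) = 0.50222089; N(-d2) = 0.61812764
P = 9.6700 * 0.99625702 * 0.61812764 - 9.2500 * 0.99551011 * 0.50222089 = 1.3302


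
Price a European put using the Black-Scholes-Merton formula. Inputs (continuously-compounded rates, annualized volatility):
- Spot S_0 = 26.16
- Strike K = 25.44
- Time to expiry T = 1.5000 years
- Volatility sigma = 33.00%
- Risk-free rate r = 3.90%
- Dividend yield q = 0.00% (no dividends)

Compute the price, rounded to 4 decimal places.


d1 = (ln(S/K) + (r - q + 0.5*sigma^2) * T) / (sigma * sqrt(T)) = 0.41587830
d2 = d1 - sigma * sqrt(T) = 0.01171249
exp(-rT) = 0.94317824; exp(-qT) = 1.00000000
P = K * exp(-rT) * N(-d2) - S_0 * exp(-qT) * N(-d1)
N(-d1) = 0.33874953; N(-d2) = 0.49532750
P = 25.4400 * 0.94317824 * 0.49532750 - 26.1600 * 1.00000000 * 0.33874953 = 3.0234

Answer: Price = 3.0234


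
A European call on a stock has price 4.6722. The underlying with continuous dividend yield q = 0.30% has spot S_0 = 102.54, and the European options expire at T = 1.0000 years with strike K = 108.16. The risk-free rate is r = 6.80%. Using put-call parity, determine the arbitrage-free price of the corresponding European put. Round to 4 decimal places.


Answer: Put price = 3.4890

Derivation:
Put-call parity: C - P = S_0 * exp(-qT) - K * exp(-rT).
S_0 * exp(-qT) = 102.5400 * 0.99700450 = 102.23284097
K * exp(-rT) = 108.1600 * 0.93426047 = 101.04961282
P = C - S*exp(-qT) + K*exp(-rT)
P = 4.6722 - 102.23284097 + 101.04961282 = 3.4890


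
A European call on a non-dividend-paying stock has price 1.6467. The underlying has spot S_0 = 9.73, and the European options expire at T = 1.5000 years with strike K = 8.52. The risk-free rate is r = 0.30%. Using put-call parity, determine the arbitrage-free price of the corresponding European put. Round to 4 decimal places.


Answer: Put price = 0.3984

Derivation:
Put-call parity: C - P = S_0 * exp(-qT) - K * exp(-rT).
S_0 * exp(-qT) = 9.7300 * 1.00000000 = 9.73000000
K * exp(-rT) = 8.5200 * 0.99551011 = 8.48174614
P = C - S*exp(-qT) + K*exp(-rT)
P = 1.6467 - 9.73000000 + 8.48174614 = 0.3984


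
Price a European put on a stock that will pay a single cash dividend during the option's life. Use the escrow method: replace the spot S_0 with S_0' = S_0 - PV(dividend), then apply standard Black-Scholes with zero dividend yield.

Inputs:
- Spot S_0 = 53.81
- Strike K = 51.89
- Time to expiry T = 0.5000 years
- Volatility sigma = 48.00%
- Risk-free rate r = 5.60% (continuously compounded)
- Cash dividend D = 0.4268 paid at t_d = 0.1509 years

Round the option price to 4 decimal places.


PV(D) = D * exp(-r * t_d) = 0.4268 * 0.99158520 = 0.42320857
S_0' = S_0 - PV(D) = 53.8100 - 0.42320857 = 53.38679143
d1 = (ln(S_0'/K) + (r + sigma^2/2)*T) / (sigma*sqrt(T)) = 0.33598553
d2 = d1 - sigma*sqrt(T) = -0.00342572
exp(-rT) = 0.97238837
N(-d1) = 0.36844089; N(-d2) = 0.50136666
P = K * exp(-rT) * N(-d2) - S_0' * N(-d1) = 51.8900 * 0.97238837 * 0.50136666 - 53.38679143 * 0.36844089 = 5.6277

Answer: Price = 5.6277


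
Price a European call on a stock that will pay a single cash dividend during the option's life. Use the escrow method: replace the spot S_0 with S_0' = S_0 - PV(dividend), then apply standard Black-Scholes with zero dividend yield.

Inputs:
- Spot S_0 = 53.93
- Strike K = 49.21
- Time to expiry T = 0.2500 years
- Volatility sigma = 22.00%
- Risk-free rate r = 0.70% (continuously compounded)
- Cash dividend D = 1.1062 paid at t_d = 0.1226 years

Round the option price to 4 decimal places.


PV(D) = D * exp(-r * t_d) = 1.1062 * 0.99914217 = 1.10525107
S_0' = S_0 - PV(D) = 53.9300 - 1.10525107 = 52.82474893
d1 = (ln(S_0'/K) + (r + sigma^2/2)*T) / (sigma*sqrt(T)) = 0.71529960
d2 = d1 - sigma*sqrt(T) = 0.60529960
exp(-rT) = 0.99825153
N(d1) = 0.76278803; N(d2) = 0.72751003
C = S_0' * N(d1) - K * exp(-rT) * N(d2) = 52.82474893 * 0.76278803 - 49.2100 * 0.99825153 * 0.72751003 = 4.5559

Answer: Price = 4.5559


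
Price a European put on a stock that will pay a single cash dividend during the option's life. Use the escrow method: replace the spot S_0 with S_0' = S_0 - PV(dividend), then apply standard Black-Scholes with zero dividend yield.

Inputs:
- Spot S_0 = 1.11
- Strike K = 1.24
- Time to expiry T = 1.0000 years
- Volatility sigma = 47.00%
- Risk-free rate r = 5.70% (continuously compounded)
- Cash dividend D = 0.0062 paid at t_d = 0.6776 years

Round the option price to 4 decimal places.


Answer: Price = 0.2466

Derivation:
PV(D) = D * exp(-r * t_d) = 0.0062 * 0.96211317 = 0.00596510
S_0' = S_0 - PV(D) = 1.1100 - 0.00596510 = 1.10403490
d1 = (ln(S_0'/K) + (r + sigma^2/2)*T) / (sigma*sqrt(T)) = 0.10917059
d2 = d1 - sigma*sqrt(T) = -0.36082941
exp(-rT) = 0.94459407
N(-d1) = 0.45653359; N(-d2) = 0.64088651
P = K * exp(-rT) * N(-d2) - S_0' * N(-d1) = 1.2400 * 0.94459407 * 0.64088651 - 1.10403490 * 0.45653359 = 0.2466


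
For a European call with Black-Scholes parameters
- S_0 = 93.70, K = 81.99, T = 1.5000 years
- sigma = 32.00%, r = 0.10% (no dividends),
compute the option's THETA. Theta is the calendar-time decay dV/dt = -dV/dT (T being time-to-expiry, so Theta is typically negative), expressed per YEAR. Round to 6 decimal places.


Answer: Theta = -4.265695

Derivation:
d1 = 0.5404209725; d2 = 0.1485026137
phi(d1) = 0.3447395940; exp(-qT) = 1.0000000000; exp(-rT) = 0.9985011244
Theta = -S*exp(-qT)*phi(d1)*sigma/(2*sqrt(T)) - r*K*exp(-rT)*N(d2) + q*S*exp(-qT)*N(d1)
N(d1) = 0.7055466262; N(d2) = 0.5590269383; sqrt(T) = 1.2247448714
Term 1 = -93.7000 * 1.0000000000 * 0.3447395940 * 0.3200 / (2 * 1.2247448714) = -4.2199286675
Term 2 = -0.0010 * 81.9900 * 0.9985011244 * 0.5590269383 = -0.0457659183
Term 3 = 0 (no dividend yield, q = 0)
Theta = -4.2199286675 + (-0.0457659183) + (0.0000000000) = -4.265695


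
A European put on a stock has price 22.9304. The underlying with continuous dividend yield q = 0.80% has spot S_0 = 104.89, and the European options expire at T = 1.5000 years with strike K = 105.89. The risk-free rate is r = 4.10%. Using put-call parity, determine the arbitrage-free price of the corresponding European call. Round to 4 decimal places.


Put-call parity: C - P = S_0 * exp(-qT) - K * exp(-rT).
S_0 * exp(-qT) = 104.8900 * 0.98807171 = 103.63884196
K * exp(-rT) = 105.8900 * 0.94035295 = 99.57397342
C = P + S*exp(-qT) - K*exp(-rT)
C = 22.9304 + 103.63884196 - 99.57397342 = 26.9953

Answer: Call price = 26.9953


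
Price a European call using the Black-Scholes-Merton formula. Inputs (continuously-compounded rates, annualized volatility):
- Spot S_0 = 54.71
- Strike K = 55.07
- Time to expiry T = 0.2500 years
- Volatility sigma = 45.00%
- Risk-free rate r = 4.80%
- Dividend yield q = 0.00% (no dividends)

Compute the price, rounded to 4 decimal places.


d1 = (ln(S/K) + (r - q + 0.5*sigma^2) * T) / (sigma * sqrt(T)) = 0.13668402
d2 = d1 - sigma * sqrt(T) = -0.08831598
exp(-rT) = 0.98807171; exp(-qT) = 1.00000000
C = S_0 * exp(-qT) * N(d1) - K * exp(-rT) * N(d2)
N(d1) = 0.55435972; N(d2) = 0.46481277
C = 54.7100 * 1.00000000 * 0.55435972 - 55.0700 * 0.98807171 * 0.46481277 = 5.0371

Answer: Price = 5.0371


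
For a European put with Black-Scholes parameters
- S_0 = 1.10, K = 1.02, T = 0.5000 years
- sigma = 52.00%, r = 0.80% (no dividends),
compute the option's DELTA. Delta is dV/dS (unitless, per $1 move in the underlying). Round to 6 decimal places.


Answer: Delta = -0.344549

Derivation:
d1 = 0.4000797998; d2 = 0.0323842736
phi(d1) = 0.3682583842; exp(-qT) = 1.0000000000; exp(-rT) = 0.9960079893
N(-d1) = 0.3445488710
Delta = -exp(-qT) * N(-d1) = -1.0000000000 * 0.3445488710 = -0.344549


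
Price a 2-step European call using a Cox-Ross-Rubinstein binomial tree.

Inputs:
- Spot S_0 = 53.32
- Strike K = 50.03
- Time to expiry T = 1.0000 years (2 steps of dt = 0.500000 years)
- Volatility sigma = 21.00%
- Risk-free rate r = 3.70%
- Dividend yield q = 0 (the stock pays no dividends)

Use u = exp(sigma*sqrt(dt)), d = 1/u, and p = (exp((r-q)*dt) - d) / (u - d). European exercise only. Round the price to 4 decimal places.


dt = T/N = 0.500000
u = exp(sigma*sqrt(dt)) = 1.160084; d = 1/u = 0.862007
p = (exp((r-q)*dt) - d) / (u - d) = 0.525587
Discount per step: exp(-r*dt) = 0.981670
Stock lattice S(k, i) with i counting down-moves:
  k=0: S(0,0) = 53.3200
  k=1: S(1,0) = 61.8557; S(1,1) = 45.9622
  k=2: S(2,0) = 71.7578; S(2,1) = 53.3200; S(2,2) = 39.6197
Terminal payoffs V(N, i) = max(S_T - K, 0):
  V(2,0) = 21.727784; V(2,1) = 3.290000; V(2,2) = 0.000000
Backward induction: V(k, i) = exp(-r*dt) * [p * V(k+1, i) + (1-p) * V(k+1, i+1)].
  V(1,0) = exp(-r*dt) * [p*21.727784 + (1-p)*3.290000] = 12.742726
  V(1,1) = exp(-r*dt) * [p*3.290000 + (1-p)*0.000000] = 1.697486
  V(0,0) = exp(-r*dt) * [p*12.742726 + (1-p)*1.697486] = 7.365196

Answer: Price = V(0,0) = 7.3652


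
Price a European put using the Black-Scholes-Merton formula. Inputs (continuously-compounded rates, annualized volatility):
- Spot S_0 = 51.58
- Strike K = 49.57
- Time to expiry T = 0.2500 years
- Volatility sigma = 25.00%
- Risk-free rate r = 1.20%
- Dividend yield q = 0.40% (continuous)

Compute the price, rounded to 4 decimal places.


Answer: Price = 1.6008

Derivation:
d1 = (ln(S/K) + (r - q + 0.5*sigma^2) * T) / (sigma * sqrt(T)) = 0.39648551
d2 = d1 - sigma * sqrt(T) = 0.27148551
exp(-rT) = 0.99700450; exp(-qT) = 0.99900050
P = K * exp(-rT) * N(-d2) - S_0 * exp(-qT) * N(-d1)
N(-d1) = 0.34587345; N(-d2) = 0.39300882
P = 49.5700 * 0.99700450 * 0.39300882 - 51.5800 * 0.99900050 * 0.34587345 = 1.6008


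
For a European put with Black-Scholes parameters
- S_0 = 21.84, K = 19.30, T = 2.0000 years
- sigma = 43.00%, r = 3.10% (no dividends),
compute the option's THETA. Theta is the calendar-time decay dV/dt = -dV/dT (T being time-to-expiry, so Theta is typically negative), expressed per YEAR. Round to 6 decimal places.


Answer: Theta = -0.819288

Derivation:
d1 = 0.6093255148; d2 = 0.0012136830
phi(d1) = 0.3313509065; exp(-qT) = 1.0000000000; exp(-rT) = 0.9398828868
Theta = -S*exp(-qT)*phi(d1)*sigma/(2*sqrt(T)) + r*K*exp(-rT)*N(-d2) - q*S*exp(-qT)*N(-d1)
N(-d1) = 0.2711543491; N(-d2) = 0.4995158107; sqrt(T) = 1.4142135624
Term 1 = -21.8400 * 1.0000000000 * 0.3313509065 * 0.4300 / (2 * 1.4142135624) = -1.1001813007
Term 2 = 0.0310 * 19.3000 * 0.9398828868 * 0.4995158107 = 0.2808936905
Term 3 = 0 (no dividend yield, q = 0)
Theta = -1.1001813007 + (0.2808936905) + (0.0000000000) = -0.819288


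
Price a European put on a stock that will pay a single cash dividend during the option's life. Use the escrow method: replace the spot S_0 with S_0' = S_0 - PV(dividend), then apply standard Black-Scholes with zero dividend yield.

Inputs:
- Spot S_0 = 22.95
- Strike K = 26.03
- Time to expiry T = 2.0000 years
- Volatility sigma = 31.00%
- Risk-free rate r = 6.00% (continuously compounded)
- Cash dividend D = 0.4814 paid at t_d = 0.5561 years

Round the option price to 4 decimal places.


Answer: Price = 4.2616

Derivation:
PV(D) = D * exp(-r * t_d) = 0.4814 * 0.96718451 = 0.46560262
S_0' = S_0 - PV(D) = 22.9500 - 0.46560262 = 22.48439738
d1 = (ln(S_0'/K) + (r + sigma^2/2)*T) / (sigma*sqrt(T)) = 0.15892088
d2 = d1 - sigma*sqrt(T) = -0.27948532
exp(-rT) = 0.88692044
N(-d1) = 0.43686560; N(-d2) = 0.61006380
P = K * exp(-rT) * N(-d2) - S_0' * N(-d1) = 26.0300 * 0.88692044 * 0.61006380 - 22.48439738 * 0.43686560 = 4.2616


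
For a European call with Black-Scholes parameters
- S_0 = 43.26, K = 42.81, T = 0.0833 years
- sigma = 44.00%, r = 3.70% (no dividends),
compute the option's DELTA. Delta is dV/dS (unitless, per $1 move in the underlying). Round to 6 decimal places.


d1 = 0.1701075607; d2 = 0.0431159074
phi(d1) = 0.3932118223; exp(-qT) = 1.0000000000; exp(-rT) = 0.9969226448
N(d1) = 0.5675372262
Delta = exp(-qT) * N(d1) = 1.0000000000 * 0.5675372262 = 0.567537

Answer: Delta = 0.567537


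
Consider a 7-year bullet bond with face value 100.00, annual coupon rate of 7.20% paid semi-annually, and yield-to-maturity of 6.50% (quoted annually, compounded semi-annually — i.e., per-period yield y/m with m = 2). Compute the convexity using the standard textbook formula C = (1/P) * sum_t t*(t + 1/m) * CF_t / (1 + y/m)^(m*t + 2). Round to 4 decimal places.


Coupon per period c = face * coupon_rate / m = 3.600000
Periods per year m = 2; per-period yield y/m = 0.032500
Number of cashflows N = 14
Cashflows (t years, CF_t, discount factor 1/(1+y/m)^(m*t), PV):
  t = 0.5000: CF_t = 3.600000, DF = 0.968523, PV = 3.486683
  t = 1.0000: CF_t = 3.600000, DF = 0.938037, PV = 3.376933
  t = 1.5000: CF_t = 3.600000, DF = 0.908510, PV = 3.270637
  t = 2.0000: CF_t = 3.600000, DF = 0.879913, PV = 3.167687
  t = 2.5000: CF_t = 3.600000, DF = 0.852216, PV = 3.067978
  t = 3.0000: CF_t = 3.600000, DF = 0.825391, PV = 2.971407
  t = 3.5000: CF_t = 3.600000, DF = 0.799410, PV = 2.877876
  t = 4.0000: CF_t = 3.600000, DF = 0.774247, PV = 2.787289
  t = 4.5000: CF_t = 3.600000, DF = 0.749876, PV = 2.699554
  t = 5.0000: CF_t = 3.600000, DF = 0.726272, PV = 2.614580
  t = 5.5000: CF_t = 3.600000, DF = 0.703411, PV = 2.532281
  t = 6.0000: CF_t = 3.600000, DF = 0.681270, PV = 2.452572
  t = 6.5000: CF_t = 3.600000, DF = 0.659826, PV = 2.375372
  t = 7.0000: CF_t = 103.600000, DF = 0.639056, PV = 66.206238
Price P = sum_t PV_t = 103.887085
Convexity numerator sum_t t*(t + 1/m) * CF_t / (1+y/m)^(m*t + 2):
  t = 0.5000: term = 1.635318
  t = 1.0000: term = 4.751530
  t = 1.5000: term = 9.203933
  t = 2.0000: term = 14.857035
  t = 2.5000: term = 21.584070
  t = 3.0000: term = 29.266536
  t = 3.5000: term = 37.793751
  t = 4.0000: term = 47.062436
  t = 4.5000: term = 56.976315
  t = 5.0000: term = 67.445732
  t = 5.5000: term = 78.387291
  t = 6.0000: term = 89.723512
  t = 6.5000: term = 101.382499
  t = 7.0000: term = 3260.454122
Convexity = (1/P) * sum = 3820.524079 / 103.887085 = 36.775736

Answer: Convexity = 36.7757


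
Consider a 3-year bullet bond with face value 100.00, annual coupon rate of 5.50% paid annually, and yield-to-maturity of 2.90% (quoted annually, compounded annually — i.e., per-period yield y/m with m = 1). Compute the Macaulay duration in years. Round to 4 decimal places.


Coupon per period c = face * coupon_rate / m = 5.500000
Periods per year m = 1; per-period yield y/m = 0.029000
Number of cashflows N = 3
Cashflows (t years, CF_t, discount factor 1/(1+y/m)^(m*t), PV):
  t = 1.0000: CF_t = 5.500000, DF = 0.971817, PV = 5.344995
  t = 2.0000: CF_t = 5.500000, DF = 0.944429, PV = 5.194359
  t = 3.0000: CF_t = 105.500000, DF = 0.917812, PV = 96.829198
Price P = sum_t PV_t = 107.368552
Macaulay numerator sum_t t * PV_t:
  t * PV_t at t = 1.0000: 5.344995
  t * PV_t at t = 2.0000: 10.388717
  t * PV_t at t = 3.0000: 290.487594
Macaulay duration D = (sum_t t * PV_t) / P = 306.221307 / 107.368552 = 2.852058

Answer: Macaulay duration = 2.8521 years


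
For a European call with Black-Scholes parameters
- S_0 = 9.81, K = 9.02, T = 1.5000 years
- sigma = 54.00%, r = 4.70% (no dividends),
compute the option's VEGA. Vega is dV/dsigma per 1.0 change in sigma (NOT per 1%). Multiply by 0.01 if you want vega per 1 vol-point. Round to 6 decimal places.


d1 = 0.5642262625; d2 = -0.0971359681
phi(d1) = 0.3402365490; exp(-qT) = 1.0000000000; exp(-rT) = 0.9319277395
Vega = S * exp(-qT) * phi(d1) * sqrt(T) = 9.8100 * 1.0000000000 * 0.3402365490 * 1.2247448714 = 4.087856

Answer: Vega = 4.087856


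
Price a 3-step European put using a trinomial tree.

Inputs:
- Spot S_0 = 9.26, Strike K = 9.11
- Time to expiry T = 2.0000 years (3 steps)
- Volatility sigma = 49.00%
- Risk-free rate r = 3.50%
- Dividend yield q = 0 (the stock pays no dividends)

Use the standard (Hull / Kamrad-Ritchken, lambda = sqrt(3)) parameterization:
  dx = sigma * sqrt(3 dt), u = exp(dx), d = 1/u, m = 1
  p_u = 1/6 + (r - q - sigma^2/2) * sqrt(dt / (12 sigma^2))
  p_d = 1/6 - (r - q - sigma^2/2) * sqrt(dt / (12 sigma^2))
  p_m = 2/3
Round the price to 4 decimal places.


dt = T/N = 0.666667; dx = sigma*sqrt(3*dt) = 0.692965
u = exp(dx) = 1.999635; d = 1/u = 0.500091
p_u = 0.125755, p_m = 0.666667, p_d = 0.207578
Discount per step: exp(-r*dt) = 0.976937
Stock lattice S(k, j) with j the centered position index:
  k=0: S(0,+0) = 9.2600
  k=1: S(1,-1) = 4.6308; S(1,+0) = 9.2600; S(1,+1) = 18.5166
  k=2: S(2,-2) = 2.3158; S(2,-1) = 4.6308; S(2,+0) = 9.2600; S(2,+1) = 18.5166; S(2,+2) = 37.0265
  k=3: S(3,-3) = 1.1581; S(3,-2) = 2.3158; S(3,-1) = 4.6308; S(3,+0) = 9.2600; S(3,+1) = 18.5166; S(3,+2) = 37.0265; S(3,+3) = 74.0394
Terminal payoffs V(N, j) = max(K - S_T, 0):
  V(3,-3) = 7.951866; V(3,-2) = 6.794155; V(3,-1) = 4.479155; V(3,+0) = 0.000000; V(3,+1) = 0.000000; V(3,+2) = 0.000000; V(3,+3) = 0.000000
Backward induction: V(k, j) = exp(-r*dt) * [p_u * V(k+1, j+1) + p_m * V(k+1, j) + p_d * V(k+1, j-1)]
  V(2,-2) = exp(-r*dt) * [p_u*4.479155 + p_m*6.794155 + p_d*7.951866] = 6.587823
  V(2,-1) = exp(-r*dt) * [p_u*0.000000 + p_m*4.479155 + p_d*6.794155] = 4.295024
  V(2,+0) = exp(-r*dt) * [p_u*0.000000 + p_m*0.000000 + p_d*4.479155] = 0.908330
  V(2,+1) = exp(-r*dt) * [p_u*0.000000 + p_m*0.000000 + p_d*0.000000] = 0.000000
  V(2,+2) = exp(-r*dt) * [p_u*0.000000 + p_m*0.000000 + p_d*0.000000] = 0.000000
  V(1,-1) = exp(-r*dt) * [p_u*0.908330 + p_m*4.295024 + p_d*6.587823] = 4.244851
  V(1,+0) = exp(-r*dt) * [p_u*0.000000 + p_m*0.908330 + p_d*4.295024] = 1.462577
  V(1,+1) = exp(-r*dt) * [p_u*0.000000 + p_m*0.000000 + p_d*0.908330] = 0.184201
  V(0,+0) = exp(-r*dt) * [p_u*0.184201 + p_m*1.462577 + p_d*4.244851] = 1.836009

Answer: Price = V(0,0) = 1.8360


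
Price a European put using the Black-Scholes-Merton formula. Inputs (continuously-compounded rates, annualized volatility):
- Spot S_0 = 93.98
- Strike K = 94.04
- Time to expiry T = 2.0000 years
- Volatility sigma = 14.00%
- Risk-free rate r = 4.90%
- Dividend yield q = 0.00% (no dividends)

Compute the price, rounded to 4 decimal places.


d1 = (ln(S/K) + (r - q + 0.5*sigma^2) * T) / (sigma * sqrt(T)) = 0.59074615
d2 = d1 - sigma * sqrt(T) = 0.39275625
exp(-rT) = 0.90664890; exp(-qT) = 1.00000000
P = K * exp(-rT) * N(-d2) - S_0 * exp(-qT) * N(-d1)
N(-d1) = 0.27734526; N(-d2) = 0.34724976
P = 94.0400 * 0.90664890 * 0.34724976 - 93.9800 * 1.00000000 * 0.27734526 = 3.5420

Answer: Price = 3.5420


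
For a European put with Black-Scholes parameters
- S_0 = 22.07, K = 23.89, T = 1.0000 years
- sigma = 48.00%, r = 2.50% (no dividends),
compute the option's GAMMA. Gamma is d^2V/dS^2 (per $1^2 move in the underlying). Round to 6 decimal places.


Answer: Gamma = 0.037356

Derivation:
d1 = 0.1269984561; d2 = -0.3530015439
phi(d1) = 0.3957380260; exp(-qT) = 1.0000000000; exp(-rT) = 0.9753099120
Gamma = exp(-qT) * phi(d1) / (S * sigma * sqrt(T)) = 1.0000000000 * 0.3957380260 / (22.0700 * 0.4800 * 1.0000000000) = 0.037356


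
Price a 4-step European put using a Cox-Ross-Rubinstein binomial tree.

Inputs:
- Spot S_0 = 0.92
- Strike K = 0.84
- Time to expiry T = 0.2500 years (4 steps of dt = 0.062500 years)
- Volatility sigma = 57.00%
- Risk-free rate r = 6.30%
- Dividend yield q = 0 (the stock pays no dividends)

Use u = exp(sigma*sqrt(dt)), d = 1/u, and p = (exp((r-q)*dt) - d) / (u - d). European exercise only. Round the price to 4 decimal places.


dt = T/N = 0.062500
u = exp(sigma*sqrt(dt)) = 1.153153; d = 1/u = 0.867188
p = (exp((r-q)*dt) - d) / (u - d) = 0.478231
Discount per step: exp(-r*dt) = 0.996070
Stock lattice S(k, i) with i counting down-moves:
  k=0: S(0,0) = 0.9200
  k=1: S(1,0) = 1.0609; S(1,1) = 0.7978
  k=2: S(2,0) = 1.2234; S(2,1) = 0.9200; S(2,2) = 0.6919
  k=3: S(3,0) = 1.4107; S(3,1) = 1.0609; S(3,2) = 0.7978; S(3,3) = 0.6000
  k=4: S(4,0) = 1.6268; S(4,1) = 1.2234; S(4,2) = 0.9200; S(4,3) = 0.6919; S(4,4) = 0.5203
Terminal payoffs V(N, i) = max(K - S_T, 0):
  V(4,0) = 0.000000; V(4,1) = 0.000000; V(4,2) = 0.000000; V(4,3) = 0.148147; V(4,4) = 0.319717
Backward induction: V(k, i) = exp(-r*dt) * [p * V(k+1, i) + (1-p) * V(k+1, i+1)].
  V(3,0) = exp(-r*dt) * [p*0.000000 + (1-p)*0.000000] = 0.000000
  V(3,1) = exp(-r*dt) * [p*0.000000 + (1-p)*0.000000] = 0.000000
  V(3,2) = exp(-r*dt) * [p*0.000000 + (1-p)*0.148147] = 0.076995
  V(3,3) = exp(-r*dt) * [p*0.148147 + (1-p)*0.319717] = 0.236733
  V(2,0) = exp(-r*dt) * [p*0.000000 + (1-p)*0.000000] = 0.000000
  V(2,1) = exp(-r*dt) * [p*0.000000 + (1-p)*0.076995] = 0.040016
  V(2,2) = exp(-r*dt) * [p*0.076995 + (1-p)*0.236733] = 0.159711
  V(1,0) = exp(-r*dt) * [p*0.000000 + (1-p)*0.040016] = 0.020797
  V(1,1) = exp(-r*dt) * [p*0.040016 + (1-p)*0.159711] = 0.102066
  V(0,0) = exp(-r*dt) * [p*0.020797 + (1-p)*0.102066] = 0.062952

Answer: Price = V(0,0) = 0.0630


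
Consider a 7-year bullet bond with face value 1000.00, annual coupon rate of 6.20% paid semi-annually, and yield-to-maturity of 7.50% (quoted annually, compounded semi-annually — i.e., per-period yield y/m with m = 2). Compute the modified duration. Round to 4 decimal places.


Answer: Modified duration = 5.5231

Derivation:
Coupon per period c = face * coupon_rate / m = 31.000000
Periods per year m = 2; per-period yield y/m = 0.037500
Number of cashflows N = 14
Cashflows (t years, CF_t, discount factor 1/(1+y/m)^(m*t), PV):
  t = 0.5000: CF_t = 31.000000, DF = 0.963855, PV = 29.879518
  t = 1.0000: CF_t = 31.000000, DF = 0.929017, PV = 28.799535
  t = 1.5000: CF_t = 31.000000, DF = 0.895438, PV = 27.758588
  t = 2.0000: CF_t = 31.000000, DF = 0.863073, PV = 26.755266
  t = 2.5000: CF_t = 31.000000, DF = 0.831878, PV = 25.788208
  t = 3.0000: CF_t = 31.000000, DF = 0.801810, PV = 24.856104
  t = 3.5000: CF_t = 31.000000, DF = 0.772829, PV = 23.957691
  t = 4.0000: CF_t = 31.000000, DF = 0.744895, PV = 23.091750
  t = 4.5000: CF_t = 31.000000, DF = 0.717971, PV = 22.257109
  t = 5.0000: CF_t = 31.000000, DF = 0.692020, PV = 21.452635
  t = 5.5000: CF_t = 31.000000, DF = 0.667008, PV = 20.677238
  t = 6.0000: CF_t = 31.000000, DF = 0.642899, PV = 19.929868
  t = 6.5000: CF_t = 31.000000, DF = 0.619662, PV = 19.209512
  t = 7.0000: CF_t = 1031.000000, DF = 0.597264, PV = 615.779448
Price P = sum_t PV_t = 930.192471
First compute Macaulay numerator sum_t t * PV_t:
  t * PV_t at t = 0.5000: 14.939759
  t * PV_t at t = 1.0000: 28.799535
  t * PV_t at t = 1.5000: 41.637883
  t * PV_t at t = 2.0000: 53.510532
  t * PV_t at t = 2.5000: 64.470520
  t * PV_t at t = 3.0000: 74.568313
  t * PV_t at t = 3.5000: 83.851918
  t * PV_t at t = 4.0000: 92.367001
  t * PV_t at t = 4.5000: 100.156989
  t * PV_t at t = 5.0000: 107.263174
  t * PV_t at t = 5.5000: 113.724811
  t * PV_t at t = 6.0000: 119.579210
  t * PV_t at t = 6.5000: 124.861826
  t * PV_t at t = 7.0000: 4310.456135
Macaulay duration D = 5330.187606 / 930.192471 = 5.730199
Modified duration = D / (1 + y/m) = 5.730199 / (1 + 0.037500) = 5.523083


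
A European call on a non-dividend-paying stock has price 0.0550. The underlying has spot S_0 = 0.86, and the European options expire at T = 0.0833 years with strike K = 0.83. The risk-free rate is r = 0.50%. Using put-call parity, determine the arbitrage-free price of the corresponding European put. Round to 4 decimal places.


Put-call parity: C - P = S_0 * exp(-qT) - K * exp(-rT).
S_0 * exp(-qT) = 0.8600 * 1.00000000 = 0.86000000
K * exp(-rT) = 0.8300 * 0.99958359 = 0.82965438
P = C - S*exp(-qT) + K*exp(-rT)
P = 0.0550 - 0.86000000 + 0.82965438 = 0.0247

Answer: Put price = 0.0247


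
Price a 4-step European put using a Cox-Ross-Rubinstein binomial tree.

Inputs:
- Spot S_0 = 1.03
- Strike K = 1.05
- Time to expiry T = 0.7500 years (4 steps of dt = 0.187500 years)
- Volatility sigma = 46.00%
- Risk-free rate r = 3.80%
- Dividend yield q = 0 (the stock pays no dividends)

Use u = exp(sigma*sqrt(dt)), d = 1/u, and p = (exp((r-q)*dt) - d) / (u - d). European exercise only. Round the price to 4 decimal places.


dt = T/N = 0.187500
u = exp(sigma*sqrt(dt)) = 1.220409; d = 1/u = 0.819398
p = (exp((r-q)*dt) - d) / (u - d) = 0.468199
Discount per step: exp(-r*dt) = 0.992900
Stock lattice S(k, i) with i counting down-moves:
  k=0: S(0,0) = 1.0300
  k=1: S(1,0) = 1.2570; S(1,1) = 0.8440
  k=2: S(2,0) = 1.5341; S(2,1) = 1.0300; S(2,2) = 0.6916
  k=3: S(3,0) = 1.8722; S(3,1) = 1.2570; S(3,2) = 0.8440; S(3,3) = 0.5667
  k=4: S(4,0) = 2.2849; S(4,1) = 1.5341; S(4,2) = 1.0300; S(4,3) = 0.6916; S(4,4) = 0.4643
Terminal payoffs V(N, i) = max(K - S_T, 0):
  V(4,0) = 0.000000; V(4,1) = 0.000000; V(4,2) = 0.020000; V(4,3) = 0.358445; V(4,4) = 0.585682
Backward induction: V(k, i) = exp(-r*dt) * [p * V(k+1, i) + (1-p) * V(k+1, i+1)].
  V(3,0) = exp(-r*dt) * [p*0.000000 + (1-p)*0.000000] = 0.000000
  V(3,1) = exp(-r*dt) * [p*0.000000 + (1-p)*0.020000] = 0.010561
  V(3,2) = exp(-r*dt) * [p*0.020000 + (1-p)*0.358445] = 0.198566
  V(3,3) = exp(-r*dt) * [p*0.358445 + (1-p)*0.585682] = 0.475887
  V(2,0) = exp(-r*dt) * [p*0.000000 + (1-p)*0.010561] = 0.005576
  V(2,1) = exp(-r*dt) * [p*0.010561 + (1-p)*0.198566] = 0.109757
  V(2,2) = exp(-r*dt) * [p*0.198566 + (1-p)*0.475887] = 0.343589
  V(1,0) = exp(-r*dt) * [p*0.005576 + (1-p)*0.109757] = 0.060547
  V(1,1) = exp(-r*dt) * [p*0.109757 + (1-p)*0.343589] = 0.232447
  V(0,0) = exp(-r*dt) * [p*0.060547 + (1-p)*0.232447] = 0.150885

Answer: Price = V(0,0) = 0.1509


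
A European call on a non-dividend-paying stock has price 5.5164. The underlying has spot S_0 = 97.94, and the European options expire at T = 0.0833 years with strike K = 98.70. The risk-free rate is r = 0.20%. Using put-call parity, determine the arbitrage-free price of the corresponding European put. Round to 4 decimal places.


Put-call parity: C - P = S_0 * exp(-qT) - K * exp(-rT).
S_0 * exp(-qT) = 97.9400 * 1.00000000 = 97.94000000
K * exp(-rT) = 98.7000 * 0.99983341 = 98.68355795
P = C - S*exp(-qT) + K*exp(-rT)
P = 5.5164 - 97.94000000 + 98.68355795 = 6.2600

Answer: Put price = 6.2600


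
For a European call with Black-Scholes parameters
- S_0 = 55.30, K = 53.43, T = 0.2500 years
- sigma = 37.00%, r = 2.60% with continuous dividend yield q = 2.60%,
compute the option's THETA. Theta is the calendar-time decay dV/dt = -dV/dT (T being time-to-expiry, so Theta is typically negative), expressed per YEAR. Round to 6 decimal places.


Answer: Theta = -7.672064

Derivation:
d1 = 0.2784487706; d2 = 0.0934487706
phi(d1) = 0.3837724838; exp(-qT) = 0.9935210793; exp(-rT) = 0.9935210793
Theta = -S*exp(-qT)*phi(d1)*sigma/(2*sqrt(T)) - r*K*exp(-rT)*N(d2) + q*S*exp(-qT)*N(d1)
N(d1) = 0.6096660572; N(d2) = 0.5372264767; sqrt(T) = 0.5000000000
Term 1 = -55.3000 * 0.9935210793 * 0.3837724838 * 0.3700 / (2 * 0.5000000000) = -7.8014939163
Term 2 = -0.0260 * 53.4300 * 0.9935210793 * 0.5372264767 = -0.7414690307
Term 3 = 0.0260 * 55.3000 * 0.9935210793 * 0.6096660572 = 0.8708985786
Theta = -7.8014939163 + (-0.7414690307) + (0.8708985786) = -7.672064


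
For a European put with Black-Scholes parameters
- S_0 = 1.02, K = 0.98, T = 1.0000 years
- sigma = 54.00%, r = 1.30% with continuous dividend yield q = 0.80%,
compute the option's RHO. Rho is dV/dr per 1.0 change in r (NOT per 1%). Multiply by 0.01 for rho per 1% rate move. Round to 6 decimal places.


d1 = 0.3533432122; d2 = -0.1866567878
phi(d1) = 0.3747994313; exp(-qT) = 0.9920319148; exp(-rT) = 0.9870841350
N(-d2) = 0.5740351305
Rho = -K*T*exp(-rT)*N(-d2) = -0.9800 * 1.0000 * 0.9870841350 * 0.5740351305 = -0.555289

Answer: Rho = -0.555289


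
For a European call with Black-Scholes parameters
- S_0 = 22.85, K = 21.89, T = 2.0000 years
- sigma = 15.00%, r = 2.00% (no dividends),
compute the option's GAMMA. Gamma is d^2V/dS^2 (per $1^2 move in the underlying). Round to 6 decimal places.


Answer: Gamma = 0.072743

Derivation:
d1 = 0.4969603300; d2 = 0.2848282957
phi(d1) = 0.3525991858; exp(-qT) = 1.0000000000; exp(-rT) = 0.9607894392
Gamma = exp(-qT) * phi(d1) / (S * sigma * sqrt(T)) = 1.0000000000 * 0.3525991858 / (22.8500 * 0.1500 * 1.4142135624) = 0.072743


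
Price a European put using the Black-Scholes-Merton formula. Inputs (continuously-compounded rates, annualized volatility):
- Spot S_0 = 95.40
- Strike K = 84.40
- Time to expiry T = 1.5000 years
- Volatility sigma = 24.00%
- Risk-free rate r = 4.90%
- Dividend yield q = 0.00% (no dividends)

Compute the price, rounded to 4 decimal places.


Answer: Price = 3.8179

Derivation:
d1 = (ln(S/K) + (r - q + 0.5*sigma^2) * T) / (sigma * sqrt(T)) = 0.81381295
d2 = d1 - sigma * sqrt(T) = 0.51987418
exp(-rT) = 0.92913615; exp(-qT) = 1.00000000
P = K * exp(-rT) * N(-d2) - S_0 * exp(-qT) * N(-d1)
N(-d1) = 0.20787606; N(-d2) = 0.30157564
P = 84.4000 * 0.92913615 * 0.30157564 - 95.4000 * 1.00000000 * 0.20787606 = 3.8179


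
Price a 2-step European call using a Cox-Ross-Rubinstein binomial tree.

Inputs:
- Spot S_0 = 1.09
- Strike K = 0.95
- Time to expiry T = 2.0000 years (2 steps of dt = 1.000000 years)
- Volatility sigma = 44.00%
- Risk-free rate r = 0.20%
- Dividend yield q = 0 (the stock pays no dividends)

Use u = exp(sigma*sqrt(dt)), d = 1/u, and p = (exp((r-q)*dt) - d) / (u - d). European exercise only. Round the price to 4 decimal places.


dt = T/N = 1.000000
u = exp(sigma*sqrt(dt)) = 1.552707; d = 1/u = 0.644036
p = (exp((r-q)*dt) - d) / (u - d) = 0.393944
Discount per step: exp(-r*dt) = 0.998002
Stock lattice S(k, i) with i counting down-moves:
  k=0: S(0,0) = 1.0900
  k=1: S(1,0) = 1.6925; S(1,1) = 0.7020
  k=2: S(2,0) = 2.6279; S(2,1) = 1.0900; S(2,2) = 0.4521
Terminal payoffs V(N, i) = max(S_T - K, 0):
  V(2,0) = 1.677881; V(2,1) = 0.140000; V(2,2) = 0.000000
Backward induction: V(k, i) = exp(-r*dt) * [p * V(k+1, i) + (1-p) * V(k+1, i+1)].
  V(1,0) = exp(-r*dt) * [p*1.677881 + (1-p)*0.140000] = 0.744349
  V(1,1) = exp(-r*dt) * [p*0.140000 + (1-p)*0.000000] = 0.055042
  V(0,0) = exp(-r*dt) * [p*0.744349 + (1-p)*0.055042] = 0.325938

Answer: Price = V(0,0) = 0.3259


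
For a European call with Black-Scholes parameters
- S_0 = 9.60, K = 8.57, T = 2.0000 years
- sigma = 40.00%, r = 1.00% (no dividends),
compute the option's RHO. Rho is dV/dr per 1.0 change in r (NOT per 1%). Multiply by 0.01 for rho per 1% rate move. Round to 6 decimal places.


Answer: Rho = 8.086380

Derivation:
d1 = 0.5188314086; d2 = -0.0468540163
phi(d1) = 0.3487041066; exp(-qT) = 1.0000000000; exp(-rT) = 0.9801986733
N(d2) = 0.4813147887
Rho = K*T*exp(-rT)*N(d2) = 8.5700 * 2.0000 * 0.9801986733 * 0.4813147887 = 8.086380


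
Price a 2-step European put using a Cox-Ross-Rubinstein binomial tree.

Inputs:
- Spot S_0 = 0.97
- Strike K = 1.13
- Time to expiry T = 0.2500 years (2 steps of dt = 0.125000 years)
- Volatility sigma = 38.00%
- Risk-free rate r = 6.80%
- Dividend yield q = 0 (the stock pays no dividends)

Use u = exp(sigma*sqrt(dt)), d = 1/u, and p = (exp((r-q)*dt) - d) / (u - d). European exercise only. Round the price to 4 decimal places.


dt = T/N = 0.125000
u = exp(sigma*sqrt(dt)) = 1.143793; d = 1/u = 0.874284
p = (exp((r-q)*dt) - d) / (u - d) = 0.498136
Discount per step: exp(-r*dt) = 0.991536
Stock lattice S(k, i) with i counting down-moves:
  k=0: S(0,0) = 0.9700
  k=1: S(1,0) = 1.1095; S(1,1) = 0.8481
  k=2: S(2,0) = 1.2690; S(2,1) = 0.9700; S(2,2) = 0.7414
Terminal payoffs V(N, i) = max(K - S_T, 0):
  V(2,0) = 0.000000; V(2,1) = 0.160000; V(2,2) = 0.388559
Backward induction: V(k, i) = exp(-r*dt) * [p * V(k+1, i) + (1-p) * V(k+1, i+1)].
  V(1,0) = exp(-r*dt) * [p*0.000000 + (1-p)*0.160000] = 0.079619
  V(1,1) = exp(-r*dt) * [p*0.160000 + (1-p)*0.388559] = 0.272380
  V(0,0) = exp(-r*dt) * [p*0.079619 + (1-p)*0.272380] = 0.174866

Answer: Price = V(0,0) = 0.1749


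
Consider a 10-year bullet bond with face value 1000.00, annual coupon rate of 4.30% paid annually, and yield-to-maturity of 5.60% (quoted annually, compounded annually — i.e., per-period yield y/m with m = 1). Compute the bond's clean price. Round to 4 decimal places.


Answer: Price = 902.4792

Derivation:
Coupon per period c = face * coupon_rate / m = 43.000000
Periods per year m = 1; per-period yield y/m = 0.056000
Number of cashflows N = 10
Cashflows (t years, CF_t, discount factor 1/(1+y/m)^(m*t), PV):
  t = 1.0000: CF_t = 43.000000, DF = 0.946970, PV = 40.719697
  t = 2.0000: CF_t = 43.000000, DF = 0.896752, PV = 38.560319
  t = 3.0000: CF_t = 43.000000, DF = 0.849197, PV = 36.515454
  t = 4.0000: CF_t = 43.000000, DF = 0.804163, PV = 34.579028
  t = 5.0000: CF_t = 43.000000, DF = 0.761518, PV = 32.745292
  t = 6.0000: CF_t = 43.000000, DF = 0.721135, PV = 31.008799
  t = 7.0000: CF_t = 43.000000, DF = 0.682893, PV = 29.364393
  t = 8.0000: CF_t = 43.000000, DF = 0.646679, PV = 27.807190
  t = 9.0000: CF_t = 43.000000, DF = 0.612385, PV = 26.332567
  t = 10.0000: CF_t = 1043.000000, DF = 0.579910, PV = 604.846437
Price P = sum_t PV_t = 902.479175


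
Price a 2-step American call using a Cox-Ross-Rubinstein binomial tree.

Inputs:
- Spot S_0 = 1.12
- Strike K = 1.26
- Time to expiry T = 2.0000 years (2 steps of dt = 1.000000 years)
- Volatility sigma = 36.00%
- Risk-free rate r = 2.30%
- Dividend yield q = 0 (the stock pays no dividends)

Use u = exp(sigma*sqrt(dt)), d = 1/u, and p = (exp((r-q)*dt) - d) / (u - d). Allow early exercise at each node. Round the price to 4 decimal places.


Answer: Price = V(0,0) = 0.1947

Derivation:
dt = T/N = 1.000000
u = exp(sigma*sqrt(dt)) = 1.433329; d = 1/u = 0.697676
p = (exp((r-q)*dt) - d) / (u - d) = 0.442587
Discount per step: exp(-r*dt) = 0.977262
Stock lattice S(k, i) with i counting down-moves:
  k=0: S(0,0) = 1.1200
  k=1: S(1,0) = 1.6053; S(1,1) = 0.7814
  k=2: S(2,0) = 2.3010; S(2,1) = 1.1200; S(2,2) = 0.5452
Terminal payoffs V(N, i) = max(S_T - K, 0):
  V(2,0) = 1.040965; V(2,1) = 0.000000; V(2,2) = 0.000000
Backward induction: V(k, i) = exp(-r*dt) * [p * V(k+1, i) + (1-p) * V(k+1, i+1)]; then take max(V_cont, immediate exercise) for American.
  V(1,0) = exp(-r*dt) * [p*1.040965 + (1-p)*0.000000] = 0.450242; exercise = 0.345329; V(1,0) = max -> 0.450242
  V(1,1) = exp(-r*dt) * [p*0.000000 + (1-p)*0.000000] = 0.000000; exercise = 0.000000; V(1,1) = max -> 0.000000
  V(0,0) = exp(-r*dt) * [p*0.450242 + (1-p)*0.000000] = 0.194740; exercise = 0.000000; V(0,0) = max -> 0.194740


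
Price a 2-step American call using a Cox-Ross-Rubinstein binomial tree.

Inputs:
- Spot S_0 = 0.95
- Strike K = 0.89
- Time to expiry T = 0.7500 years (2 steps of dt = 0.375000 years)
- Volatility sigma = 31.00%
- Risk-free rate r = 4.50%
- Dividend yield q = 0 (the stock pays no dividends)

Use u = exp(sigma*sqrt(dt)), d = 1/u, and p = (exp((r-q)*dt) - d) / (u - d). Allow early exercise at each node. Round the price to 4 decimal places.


dt = T/N = 0.375000
u = exp(sigma*sqrt(dt)) = 1.209051; d = 1/u = 0.827095
p = (exp((r-q)*dt) - d) / (u - d) = 0.497239
Discount per step: exp(-r*dt) = 0.983267
Stock lattice S(k, i) with i counting down-moves:
  k=0: S(0,0) = 0.9500
  k=1: S(1,0) = 1.1486; S(1,1) = 0.7857
  k=2: S(2,0) = 1.3887; S(2,1) = 0.9500; S(2,2) = 0.6499
Terminal payoffs V(N, i) = max(S_T - K, 0):
  V(2,0) = 0.498713; V(2,1) = 0.060000; V(2,2) = 0.000000
Backward induction: V(k, i) = exp(-r*dt) * [p * V(k+1, i) + (1-p) * V(k+1, i+1)]; then take max(V_cont, immediate exercise) for American.
  V(1,0) = exp(-r*dt) * [p*0.498713 + (1-p)*0.060000] = 0.273491; exercise = 0.258598; V(1,0) = max -> 0.273491
  V(1,1) = exp(-r*dt) * [p*0.060000 + (1-p)*0.000000] = 0.029335; exercise = 0.000000; V(1,1) = max -> 0.029335
  V(0,0) = exp(-r*dt) * [p*0.273491 + (1-p)*0.029335] = 0.148216; exercise = 0.060000; V(0,0) = max -> 0.148216

Answer: Price = V(0,0) = 0.1482


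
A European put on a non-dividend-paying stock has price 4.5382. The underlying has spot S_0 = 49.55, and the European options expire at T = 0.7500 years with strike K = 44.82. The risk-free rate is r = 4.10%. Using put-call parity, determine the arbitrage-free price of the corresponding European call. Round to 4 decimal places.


Answer: Call price = 10.6254

Derivation:
Put-call parity: C - P = S_0 * exp(-qT) - K * exp(-rT).
S_0 * exp(-qT) = 49.5500 * 1.00000000 = 49.55000000
K * exp(-rT) = 44.8200 * 0.96971797 = 43.46275952
C = P + S*exp(-qT) - K*exp(-rT)
C = 4.5382 + 49.55000000 - 43.46275952 = 10.6254


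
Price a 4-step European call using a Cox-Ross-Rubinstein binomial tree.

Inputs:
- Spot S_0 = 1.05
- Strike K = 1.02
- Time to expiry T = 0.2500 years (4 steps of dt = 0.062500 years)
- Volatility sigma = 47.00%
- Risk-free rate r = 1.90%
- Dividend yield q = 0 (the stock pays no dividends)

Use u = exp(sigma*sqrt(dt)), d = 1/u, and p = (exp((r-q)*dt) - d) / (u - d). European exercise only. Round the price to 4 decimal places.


Answer: Price = V(0,0) = 0.1140

Derivation:
dt = T/N = 0.062500
u = exp(sigma*sqrt(dt)) = 1.124682; d = 1/u = 0.889141
p = (exp((r-q)*dt) - d) / (u - d) = 0.475703
Discount per step: exp(-r*dt) = 0.998813
Stock lattice S(k, i) with i counting down-moves:
  k=0: S(0,0) = 1.0500
  k=1: S(1,0) = 1.1809; S(1,1) = 0.9336
  k=2: S(2,0) = 1.3282; S(2,1) = 1.0500; S(2,2) = 0.8301
  k=3: S(3,0) = 1.4938; S(3,1) = 1.1809; S(3,2) = 0.9336; S(3,3) = 0.7381
  k=4: S(4,0) = 1.6800; S(4,1) = 1.3282; S(4,2) = 1.0500; S(4,3) = 0.8301; S(4,4) = 0.6563
Terminal payoffs V(N, i) = max(S_T - K, 0):
  V(4,0) = 0.659994; V(4,1) = 0.308154; V(4,2) = 0.030000; V(4,3) = 0.000000; V(4,4) = 0.000000
Backward induction: V(k, i) = exp(-r*dt) * [p * V(k+1, i) + (1-p) * V(k+1, i+1)].
  V(3,0) = exp(-r*dt) * [p*0.659994 + (1-p)*0.308154] = 0.474961
  V(3,1) = exp(-r*dt) * [p*0.308154 + (1-p)*0.030000] = 0.162126
  V(3,2) = exp(-r*dt) * [p*0.030000 + (1-p)*0.000000] = 0.014254
  V(3,3) = exp(-r*dt) * [p*0.000000 + (1-p)*0.000000] = 0.000000
  V(2,0) = exp(-r*dt) * [p*0.474961 + (1-p)*0.162126] = 0.310574
  V(2,1) = exp(-r*dt) * [p*0.162126 + (1-p)*0.014254] = 0.084497
  V(2,2) = exp(-r*dt) * [p*0.014254 + (1-p)*0.000000] = 0.006773
  V(1,0) = exp(-r*dt) * [p*0.310574 + (1-p)*0.084497] = 0.191815
  V(1,1) = exp(-r*dt) * [p*0.084497 + (1-p)*0.006773] = 0.043694
  V(0,0) = exp(-r*dt) * [p*0.191815 + (1-p)*0.043694] = 0.114020


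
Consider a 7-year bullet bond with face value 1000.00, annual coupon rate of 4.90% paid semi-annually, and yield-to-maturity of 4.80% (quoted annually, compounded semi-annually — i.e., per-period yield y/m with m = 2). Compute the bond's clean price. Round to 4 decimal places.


Answer: Price = 1005.8861

Derivation:
Coupon per period c = face * coupon_rate / m = 24.500000
Periods per year m = 2; per-period yield y/m = 0.024000
Number of cashflows N = 14
Cashflows (t years, CF_t, discount factor 1/(1+y/m)^(m*t), PV):
  t = 0.5000: CF_t = 24.500000, DF = 0.976562, PV = 23.925781
  t = 1.0000: CF_t = 24.500000, DF = 0.953674, PV = 23.365021
  t = 1.5000: CF_t = 24.500000, DF = 0.931323, PV = 22.817403
  t = 2.0000: CF_t = 24.500000, DF = 0.909495, PV = 22.282620
  t = 2.5000: CF_t = 24.500000, DF = 0.888178, PV = 21.760371
  t = 3.0000: CF_t = 24.500000, DF = 0.867362, PV = 21.250363
  t = 3.5000: CF_t = 24.500000, DF = 0.847033, PV = 20.752307
  t = 4.0000: CF_t = 24.500000, DF = 0.827181, PV = 20.265925
  t = 4.5000: CF_t = 24.500000, DF = 0.807794, PV = 19.790942
  t = 5.0000: CF_t = 24.500000, DF = 0.788861, PV = 19.327092
  t = 5.5000: CF_t = 24.500000, DF = 0.770372, PV = 18.874113
  t = 6.0000: CF_t = 24.500000, DF = 0.752316, PV = 18.431751
  t = 6.5000: CF_t = 24.500000, DF = 0.734684, PV = 17.999757
  t = 7.0000: CF_t = 1024.500000, DF = 0.717465, PV = 735.042702
Price P = sum_t PV_t = 1005.886150


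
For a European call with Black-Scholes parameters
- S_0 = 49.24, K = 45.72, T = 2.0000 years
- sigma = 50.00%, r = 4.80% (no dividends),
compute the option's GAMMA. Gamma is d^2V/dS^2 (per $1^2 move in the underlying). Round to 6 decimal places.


Answer: Gamma = 0.009604

Derivation:
d1 = 0.5942107664; d2 = -0.1128960148
phi(d1) = 0.3343784811; exp(-qT) = 1.0000000000; exp(-rT) = 0.9084640161
Gamma = exp(-qT) * phi(d1) / (S * sigma * sqrt(T)) = 1.0000000000 * 0.3343784811 / (49.2400 * 0.5000 * 1.4142135624) = 0.009604
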